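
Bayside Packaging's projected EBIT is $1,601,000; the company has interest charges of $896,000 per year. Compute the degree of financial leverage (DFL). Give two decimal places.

Annual interest charges come to $896,000.00.
DFL = EBIT ÷ (EBIT − I) = $1,601,000 ÷ ($1,601,000 − $896,000.00) = $1,601,000 ÷ $705,000.00 = 2.2709.

2.27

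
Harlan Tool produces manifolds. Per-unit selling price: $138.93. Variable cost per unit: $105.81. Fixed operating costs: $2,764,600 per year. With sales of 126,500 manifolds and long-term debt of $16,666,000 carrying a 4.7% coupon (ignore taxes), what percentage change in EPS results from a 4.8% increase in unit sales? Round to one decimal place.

Contribution at this volume is 126,500 × $33.12 = $4,189,680.00.
Subtracting fixed costs: EBIT = $4,189,680.00 − $2,764,600 = $1,425,080.00.
Interest = $783,302.00, so EBIT − I = $641,778.00.
Degree of combined leverage = contribution ÷ (EBIT − I) = $4,189,680.00 ÷ $641,778.00 = 6.5282.
%ΔEPS = DCL × %ΔSales = 6.5282 × +4.8% = +31.3%.

+31.3%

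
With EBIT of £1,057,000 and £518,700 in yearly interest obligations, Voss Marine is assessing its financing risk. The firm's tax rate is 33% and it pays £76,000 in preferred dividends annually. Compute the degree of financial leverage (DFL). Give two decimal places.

2.49

Annual interest charges come to £518,700.00.
Preferred dividends grossed up pre-tax: £76,000 / (1 − 0.33) = £113,432.84.
DFL = EBIT ÷ [EBIT − I − D_p/(1−t)] = £1,057,000 ÷ [£1,057,000 − £518,700.00 − £113,432.84] = £1,057,000 ÷ £424,867.16 = 2.4878.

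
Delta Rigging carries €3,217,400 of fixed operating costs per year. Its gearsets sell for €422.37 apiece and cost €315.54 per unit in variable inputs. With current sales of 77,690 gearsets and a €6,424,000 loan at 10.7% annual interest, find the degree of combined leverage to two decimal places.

1.89

Contribution at this volume is 77,690 × €106.83 = €8,299,622.70.
EBIT = €8,299,622.70 − €3,217,400 = €5,082,222.70. Interest = €687,368.00, so EBIT − I = €4,394,854.70.
Degree of total leverage = total CM / (EBIT − interest) = €8,299,622.70 / €4,394,854.70 = 1.8885.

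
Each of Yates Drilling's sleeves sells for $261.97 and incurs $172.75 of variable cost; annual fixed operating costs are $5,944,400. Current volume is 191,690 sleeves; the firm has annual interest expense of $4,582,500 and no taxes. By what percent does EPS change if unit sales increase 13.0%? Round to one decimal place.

Total contribution margin = 191,690 × $89.22 = $17,102,581.80.
Operating income = contribution − fixed costs = $17,102,581.80 − $5,944,400 = $11,158,181.80.
Interest = $4,582,500.00, so EBIT − I = $6,575,681.80.
Degree of combined leverage = contribution ÷ (EBIT − I) = $17,102,581.80 ÷ $6,575,681.80 = 2.6009.
EPS therefore changes by 2.6009 × (+13.0%) = +33.8%.

+33.8%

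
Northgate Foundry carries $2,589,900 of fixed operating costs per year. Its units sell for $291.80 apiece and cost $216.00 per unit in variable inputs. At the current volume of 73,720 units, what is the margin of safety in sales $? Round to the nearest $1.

$11,541,406

Each unit contributes $291.80 − $216.00 = $75.80. Break-even units = $2,589,900 ÷ $75.80 = 34,167.55; break-even revenue = 34,167.55 × $291.80 = $9,970,089.97.
Actual sales revenue = 73,720 × $291.80 = $21,511,496.00.
Margin of safety = $21,511,496.00 − $9,970,089.97 = $11,541,406.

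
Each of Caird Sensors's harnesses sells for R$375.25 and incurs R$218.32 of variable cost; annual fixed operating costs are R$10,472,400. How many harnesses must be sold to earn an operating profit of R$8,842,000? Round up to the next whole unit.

123,077 harnesses

Unit CM = price − variable cost = R$375.25 − R$218.32 = R$156.93.
Required volume = (fixed costs + target profit) ÷ CM = (R$10,472,400 + R$8,842,000) ÷ R$156.93 = 123,076.53, so 123,077 harnesses.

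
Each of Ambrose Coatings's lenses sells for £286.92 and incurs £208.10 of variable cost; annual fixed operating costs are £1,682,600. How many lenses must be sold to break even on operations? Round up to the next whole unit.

21,348 lenses

Each unit contributes £286.92 − £208.10 = £78.82.
Break-even volume = fixed costs ÷ CM per unit = £1,682,600 ÷ £78.82 = 21,347.37, so 21,348 lenses.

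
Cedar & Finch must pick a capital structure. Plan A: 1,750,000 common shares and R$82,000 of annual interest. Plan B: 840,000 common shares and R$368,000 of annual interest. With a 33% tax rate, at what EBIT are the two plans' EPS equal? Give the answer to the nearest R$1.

Set EPS_A = EPS_B: (EBIT − R$82,000)(1 − 0.33) ÷ 1,750,000 = (EBIT − R$368,000)(1 − 0.33) ÷ 840,000.
The (1 − t) factor cancels: (EBIT − 82,000) × 840,000 = (EBIT − 368,000) × 1,750,000.
EBIT × (1,750,000 − 840,000) = 368,000 × 1,750,000 − 82,000 × 840,000 = 575,120,000,000, so EBIT = 575,120,000,000 ÷ 910,000 = 632,000.00.

R$632,000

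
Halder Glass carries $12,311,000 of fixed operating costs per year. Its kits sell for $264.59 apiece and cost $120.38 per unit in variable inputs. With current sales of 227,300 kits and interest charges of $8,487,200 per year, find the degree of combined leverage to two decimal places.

2.74

At 227,300 units, contribution = 227,300 × $144.21 = $32,778,933.00.
Subtracting fixed costs: EBIT = $32,778,933.00 − $12,311,000 = $20,467,933.00. Interest = $8,487,200.00, so EBIT − I = $11,980,733.00.
DCL = contribution ÷ (EBIT − I) = $32,778,933.00 ÷ $11,980,733.00 = 2.7360.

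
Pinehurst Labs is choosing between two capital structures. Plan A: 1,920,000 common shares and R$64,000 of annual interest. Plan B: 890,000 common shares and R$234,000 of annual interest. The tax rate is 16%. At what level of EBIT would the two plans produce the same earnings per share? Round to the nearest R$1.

R$380,893

At indifference, (EBIT − 64,000)(1 − t)/1,920,000 = (EBIT − 234,000)(1 − t)/890,000.
Cancelling (1 − t) and cross-multiplying: 890,000·(EBIT − 64,000) = 1,920,000·(EBIT − 234,000).
EBIT × (1,920,000 − 890,000) = 234,000 × 1,920,000 − 64,000 × 890,000 = 392,320,000,000, so EBIT = 392,320,000,000 ÷ 1,030,000 = 380,893.20.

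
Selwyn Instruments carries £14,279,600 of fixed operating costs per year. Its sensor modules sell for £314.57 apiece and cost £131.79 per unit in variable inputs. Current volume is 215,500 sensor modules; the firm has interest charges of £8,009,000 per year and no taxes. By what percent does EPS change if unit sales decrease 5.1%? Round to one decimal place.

-11.7%

Total contribution margin = 215,500 × £182.78 = £39,389,090.00.
Operating income = contribution − fixed costs = £39,389,090.00 − £14,279,600 = £25,109,490.00.
After interest of £8,009,000.00, pre-tax earnings = £17,100,490.00.
DCL = total CM / (EBIT − I) = £39,389,090.00 / £17,100,490.00 = 2.3034.
EPS therefore changes by 2.3034 × (-5.1%) = -11.7%.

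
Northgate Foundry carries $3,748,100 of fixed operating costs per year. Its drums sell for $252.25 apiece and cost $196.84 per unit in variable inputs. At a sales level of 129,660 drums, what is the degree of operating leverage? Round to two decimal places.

2.09

At 129,660 units, contribution = 129,660 × $55.41 = $7,184,460.60.
EBIT = $7,184,460.60 − $3,748,100 = $3,436,360.60.
DOL = contribution ÷ EBIT = $7,184,460.60 ÷ $3,436,360.60 = 2.0907.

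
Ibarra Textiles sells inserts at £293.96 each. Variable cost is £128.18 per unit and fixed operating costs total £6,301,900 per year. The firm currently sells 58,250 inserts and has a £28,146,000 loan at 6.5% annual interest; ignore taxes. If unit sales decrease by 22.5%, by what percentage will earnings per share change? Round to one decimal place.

-142.4%

At 58,250 units, contribution = 58,250 × £165.78 = £9,656,685.00.
Operating income = contribution − fixed costs = £9,656,685.00 − £6,301,900 = £3,354,785.00.
Interest = £1,829,490.00, so EBIT − I = £1,525,295.00.
Degree of combined leverage = contribution ÷ (EBIT − I) = £9,656,685.00 ÷ £1,525,295.00 = 6.3310.
%ΔEPS = DCL × %ΔSales = 6.3310 × -22.5% = -142.4%.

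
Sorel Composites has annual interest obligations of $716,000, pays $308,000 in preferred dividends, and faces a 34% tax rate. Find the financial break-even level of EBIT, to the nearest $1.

Grossing the preferred dividend up to pre-tax terms: $308,000 / (1 − 0.34) = $466,666.67.
Financial break-even EBIT = interest + D_p ÷ (1 − t) = $716,000 + $466,666.67 = $1,182,666.67.

$1,182,667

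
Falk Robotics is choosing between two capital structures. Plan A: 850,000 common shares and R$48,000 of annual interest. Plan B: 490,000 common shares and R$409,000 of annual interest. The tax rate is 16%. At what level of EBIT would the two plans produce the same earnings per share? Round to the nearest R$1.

At indifference, (EBIT − 48,000)(1 − t)/850,000 = (EBIT − 409,000)(1 − t)/490,000.
The (1 − t) factor cancels: (EBIT − 48,000) × 490,000 = (EBIT − 409,000) × 850,000.
EBIT × (850,000 − 490,000) = 409,000 × 850,000 − 48,000 × 490,000 = 324,130,000,000, so EBIT = 324,130,000,000 ÷ 360,000 = 900,361.11.

R$900,361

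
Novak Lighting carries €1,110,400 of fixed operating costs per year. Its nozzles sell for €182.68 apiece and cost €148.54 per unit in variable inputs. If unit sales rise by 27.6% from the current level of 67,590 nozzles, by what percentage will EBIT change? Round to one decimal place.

Contribution at this volume is 67,590 × €34.14 = €2,307,522.60.
Operating income = contribution − fixed costs = €2,307,522.60 − €1,110,400 = €1,197,122.60.
Degree of operating leverage = €2,307,522.60 / €1,197,122.60 = 1.9276.
So EBIT moves 1.9276 × (+27.6%) = +53.2%.

+53.2%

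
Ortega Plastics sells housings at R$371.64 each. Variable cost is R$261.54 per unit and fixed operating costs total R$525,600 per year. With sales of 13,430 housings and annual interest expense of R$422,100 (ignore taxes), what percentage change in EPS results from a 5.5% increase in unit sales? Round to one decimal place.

At 13,430 units, contribution = 13,430 × R$110.10 = R$1,478,643.00.
Subtracting fixed costs: EBIT = R$1,478,643.00 − R$525,600 = R$953,043.00.
Interest = R$422,100.00, so EBIT − I = R$530,943.00.
Degree of combined leverage = contribution ÷ (EBIT − I) = R$1,478,643.00 ÷ R$530,943.00 = 2.7849.
EPS therefore changes by 2.7849 × (+5.5%) = +15.3%.

+15.3%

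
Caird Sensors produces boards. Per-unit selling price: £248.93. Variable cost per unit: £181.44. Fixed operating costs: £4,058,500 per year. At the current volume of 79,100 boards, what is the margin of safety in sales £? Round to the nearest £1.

Contribution margin per unit = £248.93 − £181.44 = £67.49. Break-even units = £4,058,500 ÷ £67.49 = 60,134.83; break-even revenue = 60,134.83 × £248.93 = £14,969,364.42.
Actual sales revenue = 79,100 × £248.93 = £19,690,363.00.
Margin of safety = £19,690,363.00 − £14,969,364.42 = £4,720,999.

£4,720,999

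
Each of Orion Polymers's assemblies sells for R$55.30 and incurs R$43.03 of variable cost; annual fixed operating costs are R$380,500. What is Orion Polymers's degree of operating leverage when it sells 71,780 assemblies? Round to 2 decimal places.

1.76

Total contribution margin = 71,780 × R$12.27 = R$880,740.60.
Operating income = contribution − fixed costs = R$880,740.60 − R$380,500 = R$500,240.60.
So DOL = total CM / EBIT = R$880,740.60 / R$500,240.60 = 1.7606.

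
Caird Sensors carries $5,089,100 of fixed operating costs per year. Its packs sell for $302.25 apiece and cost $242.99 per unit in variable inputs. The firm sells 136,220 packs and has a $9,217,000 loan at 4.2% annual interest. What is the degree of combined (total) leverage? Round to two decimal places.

At 136,220 units, contribution = 136,220 × $59.26 = $8,072,397.20.
EBIT = $8,072,397.20 − $5,089,100 = $2,983,297.20. Interest = $387,114.00, so EBIT − I = $2,596,183.20.
Degree of total leverage = total CM / (EBIT − interest) = $8,072,397.20 / $2,596,183.20 = 3.1093.

3.11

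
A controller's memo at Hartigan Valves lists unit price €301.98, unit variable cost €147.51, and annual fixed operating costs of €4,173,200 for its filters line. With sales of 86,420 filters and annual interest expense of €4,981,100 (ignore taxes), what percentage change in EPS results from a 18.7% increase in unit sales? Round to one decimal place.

Total contribution margin = 86,420 × €154.47 = €13,349,297.40.
Operating income = contribution − fixed costs = €13,349,297.40 − €4,173,200 = €9,176,097.40.
Interest = €4,981,100.00, so EBIT − I = €4,194,997.40.
DCL = total CM / (EBIT − I) = €13,349,297.40 / €4,194,997.40 = 3.1822.
EPS therefore changes by 3.1822 × (+18.7%) = +59.5%.

+59.5%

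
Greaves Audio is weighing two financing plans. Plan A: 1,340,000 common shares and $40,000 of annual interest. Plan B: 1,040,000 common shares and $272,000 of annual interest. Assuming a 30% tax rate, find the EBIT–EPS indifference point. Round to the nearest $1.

$1,076,267

Set EPS_A = EPS_B: (EBIT − $40,000)(1 − 0.30) ÷ 1,340,000 = (EBIT − $272,000)(1 − 0.30) ÷ 1,040,000.
Cancelling (1 − t) and cross-multiplying: 1,040,000·(EBIT − 40,000) = 1,340,000·(EBIT − 272,000).
Solving, EBIT = (272,000·1,340,000 − 40,000·1,040,000) / (1,340,000 − 1,040,000) = 322,880,000,000 / 300,000 = 1,076,266.67.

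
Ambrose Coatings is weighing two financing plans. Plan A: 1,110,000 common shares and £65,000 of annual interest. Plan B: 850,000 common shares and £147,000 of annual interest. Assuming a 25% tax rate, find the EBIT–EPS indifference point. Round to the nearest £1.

Set EPS_A = EPS_B: (EBIT − £65,000)(1 − 0.25) ÷ 1,110,000 = (EBIT − £147,000)(1 − 0.25) ÷ 850,000.
Cancelling (1 − t) and cross-multiplying: 850,000·(EBIT − 65,000) = 1,110,000·(EBIT − 147,000).
EBIT × (1,110,000 − 850,000) = 147,000 × 1,110,000 − 65,000 × 850,000 = 107,920,000,000, so EBIT = 107,920,000,000 ÷ 260,000 = 415,076.92.

£415,077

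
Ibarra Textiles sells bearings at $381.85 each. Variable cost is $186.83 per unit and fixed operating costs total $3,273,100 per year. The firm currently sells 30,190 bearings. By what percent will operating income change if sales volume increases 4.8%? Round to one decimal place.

Total contribution margin = 30,190 × $195.02 = $5,887,653.80.
EBIT = $5,887,653.80 − $3,273,100 = $2,614,553.80.
So DOL = total CM / EBIT = $5,887,653.80 / $2,614,553.80 = 2.2519.
%ΔEBIT = DOL × %ΔSales = 2.2519 × +4.8% = +10.8%.

+10.8%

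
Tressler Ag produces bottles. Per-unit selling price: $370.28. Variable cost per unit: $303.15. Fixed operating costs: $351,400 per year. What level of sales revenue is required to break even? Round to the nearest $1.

$1,938,275

Contribution margin per unit = $370.28 − $303.15 = $67.13, a CM ratio of $67.13 ÷ $370.28 = 0.1813.
Break-even revenue = fixed costs × price ÷ CM = $351,400 × $370.28 ÷ $67.13 = $1,938,275.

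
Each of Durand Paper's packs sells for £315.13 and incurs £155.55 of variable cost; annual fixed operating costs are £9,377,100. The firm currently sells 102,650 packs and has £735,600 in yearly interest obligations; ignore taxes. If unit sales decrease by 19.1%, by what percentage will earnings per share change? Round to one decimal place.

-49.9%

At 102,650 units, contribution = 102,650 × £159.58 = £16,380,887.00.
Operating income = contribution − fixed costs = £16,380,887.00 − £9,377,100 = £7,003,787.00.
After interest of £735,600.00, pre-tax earnings = £6,268,187.00.
Degree of combined leverage = contribution ÷ (EBIT − I) = £16,380,887.00 ÷ £6,268,187.00 = 2.6133.
EPS therefore changes by 2.6133 × (-19.1%) = -49.9%.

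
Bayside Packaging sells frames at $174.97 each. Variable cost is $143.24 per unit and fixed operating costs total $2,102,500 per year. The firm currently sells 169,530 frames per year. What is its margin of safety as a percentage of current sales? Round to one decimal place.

Each unit contributes $174.97 − $143.24 = $31.73. Break-even units = $2,102,500 ÷ $31.73 = 66,262.21; break-even revenue = 66,262.21 × $174.97 = $11,593,899.31.
Actual sales revenue = 169,530 × $174.97 = $29,662,664.10.
Margin of safety = ($29,662,664.10 − $11,593,899.31) ÷ $29,662,664.10 = 60.9%.

60.9%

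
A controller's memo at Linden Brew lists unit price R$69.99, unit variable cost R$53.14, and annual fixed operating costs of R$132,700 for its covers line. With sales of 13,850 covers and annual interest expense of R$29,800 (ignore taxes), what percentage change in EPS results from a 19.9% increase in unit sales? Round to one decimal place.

+65.5%

Contribution at this volume is 13,850 × R$16.85 = R$233,372.50.
Subtracting fixed costs: EBIT = R$233,372.50 − R$132,700 = R$100,672.50.
After interest of R$29,800.00, pre-tax earnings = R$70,872.50.
DCL = total CM / (EBIT − I) = R$233,372.50 / R$70,872.50 = 3.2928.
%ΔEPS = DCL × %ΔSales = 3.2928 × +19.9% = +65.5%.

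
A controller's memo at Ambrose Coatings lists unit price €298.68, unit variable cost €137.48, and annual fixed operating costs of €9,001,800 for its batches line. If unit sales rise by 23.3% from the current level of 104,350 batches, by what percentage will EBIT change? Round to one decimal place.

At 104,350 units, contribution = 104,350 × €161.20 = €16,821,220.00.
Operating income = contribution − fixed costs = €16,821,220.00 − €9,001,800 = €7,819,420.00.
So DOL = total CM / EBIT = €16,821,220.00 / €7,819,420.00 = 2.1512.
%ΔEBIT = DOL × %ΔSales = 2.1512 × +23.3% = +50.1%.

+50.1%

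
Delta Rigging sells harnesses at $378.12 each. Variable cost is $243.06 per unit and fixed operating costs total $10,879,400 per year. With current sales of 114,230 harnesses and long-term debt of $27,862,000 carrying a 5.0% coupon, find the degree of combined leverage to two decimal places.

4.89

At 114,230 units, contribution = 114,230 × $135.06 = $15,427,903.80.
Operating income = contribution − fixed costs = $15,427,903.80 − $10,879,400 = $4,548,503.80. Interest = $1,393,100.00, so EBIT − I = $3,155,403.80.
Degree of total leverage = total CM / (EBIT − interest) = $15,427,903.80 / $3,155,403.80 = 4.8894.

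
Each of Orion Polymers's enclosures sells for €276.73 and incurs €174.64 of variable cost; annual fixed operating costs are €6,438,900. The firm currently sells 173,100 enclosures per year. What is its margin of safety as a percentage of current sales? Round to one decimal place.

63.6%

Contribution margin per unit = €276.73 − €174.64 = €102.09. Break-even units = €6,438,900 ÷ €102.09 = 63,070.82; break-even revenue = 63,070.82 × €276.73 = €17,453,587.98.
Actual sales revenue = 173,100 × €276.73 = €47,901,963.00.
Margin of safety = (€47,901,963.00 − €17,453,587.98) ÷ €47,901,963.00 = 63.6%.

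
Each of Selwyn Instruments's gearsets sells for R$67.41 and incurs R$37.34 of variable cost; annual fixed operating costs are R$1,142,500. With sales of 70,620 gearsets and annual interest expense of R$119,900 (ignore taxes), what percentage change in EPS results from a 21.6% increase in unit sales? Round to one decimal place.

+53.3%

At 70,620 units, contribution = 70,620 × R$30.07 = R$2,123,543.40.
Subtracting fixed costs: EBIT = R$2,123,543.40 − R$1,142,500 = R$981,043.40.
After interest of R$119,900.00, pre-tax earnings = R$861,143.40.
Degree of combined leverage = contribution ÷ (EBIT − I) = R$2,123,543.40 ÷ R$861,143.40 = 2.4660.
EPS therefore changes by 2.4660 × (+21.6%) = +53.3%.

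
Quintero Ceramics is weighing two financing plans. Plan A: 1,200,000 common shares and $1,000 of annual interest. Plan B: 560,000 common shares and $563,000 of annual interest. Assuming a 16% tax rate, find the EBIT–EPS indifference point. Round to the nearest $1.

$1,054,750

At indifference, (EBIT − 1,000)(1 − t)/1,200,000 = (EBIT − 563,000)(1 − t)/560,000.
Cancelling (1 − t) and cross-multiplying: 560,000·(EBIT − 1,000) = 1,200,000·(EBIT − 563,000).
EBIT × (1,200,000 − 560,000) = 563,000 × 1,200,000 − 1,000 × 560,000 = 675,040,000,000, so EBIT = 675,040,000,000 ÷ 640,000 = 1,054,750.00.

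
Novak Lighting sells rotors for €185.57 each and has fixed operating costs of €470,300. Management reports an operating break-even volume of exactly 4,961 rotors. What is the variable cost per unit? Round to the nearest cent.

€90.77

Contribution per unit must be FC / Q = €470,300 / 4,961 = €94.7994.
Variable cost per unit = €185.57 − €94.7994 = €90.77.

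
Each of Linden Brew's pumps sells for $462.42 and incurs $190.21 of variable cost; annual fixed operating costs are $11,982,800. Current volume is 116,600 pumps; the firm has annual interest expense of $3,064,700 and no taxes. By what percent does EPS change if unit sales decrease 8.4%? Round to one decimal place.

-16.0%

Contribution at this volume is 116,600 × $272.21 = $31,739,686.00.
Subtracting fixed costs: EBIT = $31,739,686.00 − $11,982,800 = $19,756,886.00.
Interest = $3,064,700.00, so EBIT − I = $16,692,186.00.
Degree of combined leverage = contribution ÷ (EBIT − I) = $31,739,686.00 ÷ $16,692,186.00 = 1.9015.
%ΔEPS = DCL × %ΔSales = 1.9015 × -8.4% = -16.0%.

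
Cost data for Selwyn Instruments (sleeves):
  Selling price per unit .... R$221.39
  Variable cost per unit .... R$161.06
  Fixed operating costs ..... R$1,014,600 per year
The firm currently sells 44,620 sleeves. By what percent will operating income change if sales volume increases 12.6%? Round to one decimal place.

+20.2%

At 44,620 units, contribution = 44,620 × R$60.33 = R$2,691,924.60.
Operating income = contribution − fixed costs = R$2,691,924.60 − R$1,014,600 = R$1,677,324.60.
Degree of operating leverage = R$2,691,924.60 / R$1,677,324.60 = 1.6049.
%ΔEBIT = DOL × %ΔSales = 1.6049 × +12.6% = +20.2%.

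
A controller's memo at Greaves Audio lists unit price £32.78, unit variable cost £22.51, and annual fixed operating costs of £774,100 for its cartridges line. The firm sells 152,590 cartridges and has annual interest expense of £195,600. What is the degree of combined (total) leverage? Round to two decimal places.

Contribution at this volume is 152,590 × £10.27 = £1,567,099.30.
Operating income = contribution − fixed costs = £1,567,099.30 − £774,100 = £792,999.30. Interest = £195,600.00.
DOL = £1,567,099.30 ÷ £792,999.30 = 1.9762; DFL = £792,999.30 ÷ £597,399.30 = 1.3274.
DCL = DOL × DFL = 1.9762 × 1.3274 = 2.6232.

2.62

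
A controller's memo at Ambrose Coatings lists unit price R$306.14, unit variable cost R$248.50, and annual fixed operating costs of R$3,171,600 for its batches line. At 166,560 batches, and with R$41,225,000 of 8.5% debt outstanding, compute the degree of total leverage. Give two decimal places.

3.28

At 166,560 units, contribution = 166,560 × R$57.64 = R$9,600,518.40.
Subtracting fixed costs: EBIT = R$9,600,518.40 − R$3,171,600 = R$6,428,918.40. Interest = R$3,504,125.00, so EBIT − I = R$2,924,793.40.
DCL = contribution ÷ (EBIT − I) = R$9,600,518.40 ÷ R$2,924,793.40 = 3.2825.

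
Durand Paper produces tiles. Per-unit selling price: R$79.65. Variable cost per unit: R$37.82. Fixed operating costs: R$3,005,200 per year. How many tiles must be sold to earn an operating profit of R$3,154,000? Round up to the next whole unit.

147,244 tiles

Each unit contributes R$79.65 − R$37.82 = R$41.83.
Units = (FC + target) / CM = (R$3,005,200 + R$3,154,000) / R$41.83 = 147,243.61, so 147,244 tiles.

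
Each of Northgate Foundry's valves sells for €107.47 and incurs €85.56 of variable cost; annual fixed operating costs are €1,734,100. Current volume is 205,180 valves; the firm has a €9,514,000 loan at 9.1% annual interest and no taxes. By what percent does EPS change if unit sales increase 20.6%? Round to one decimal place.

+48.9%

Total contribution margin = 205,180 × €21.91 = €4,495,493.80.
Subtracting fixed costs: EBIT = €4,495,493.80 − €1,734,100 = €2,761,393.80.
After interest of €865,774.00, pre-tax earnings = €1,895,619.80.
Degree of combined leverage = contribution ÷ (EBIT − I) = €4,495,493.80 ÷ €1,895,619.80 = 2.3715.
%ΔEPS = DCL × %ΔSales = 2.3715 × +20.6% = +48.9%.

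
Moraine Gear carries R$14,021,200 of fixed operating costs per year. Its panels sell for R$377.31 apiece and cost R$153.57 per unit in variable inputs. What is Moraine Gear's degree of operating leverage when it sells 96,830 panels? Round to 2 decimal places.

At 96,830 units, contribution = 96,830 × R$223.74 = R$21,664,744.20.
EBIT = R$21,664,744.20 − R$14,021,200 = R$7,643,544.20.
DOL = contribution ÷ EBIT = R$21,664,744.20 ÷ R$7,643,544.20 = 2.8344.

2.83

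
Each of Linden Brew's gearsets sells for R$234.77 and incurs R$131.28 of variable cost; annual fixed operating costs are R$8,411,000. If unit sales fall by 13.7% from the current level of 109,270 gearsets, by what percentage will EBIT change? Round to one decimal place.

-53.5%

Contribution at this volume is 109,270 × R$103.49 = R$11,308,352.30.
Subtracting fixed costs: EBIT = R$11,308,352.30 − R$8,411,000 = R$2,897,352.30.
Degree of operating leverage = R$11,308,352.30 / R$2,897,352.30 = 3.9030.
So EBIT moves 3.9030 × (-13.7%) = -53.5%.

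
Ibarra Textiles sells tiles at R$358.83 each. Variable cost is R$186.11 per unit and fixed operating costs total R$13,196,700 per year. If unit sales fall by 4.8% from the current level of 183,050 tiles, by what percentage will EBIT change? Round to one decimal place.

-8.2%

Contribution at this volume is 183,050 × R$172.72 = R$31,616,396.00.
Subtracting fixed costs: EBIT = R$31,616,396.00 − R$13,196,700 = R$18,419,696.00.
So DOL = total CM / EBIT = R$31,616,396.00 / R$18,419,696.00 = 1.7164.
%ΔEBIT = DOL × %ΔSales = 1.7164 × -4.8% = -8.2%.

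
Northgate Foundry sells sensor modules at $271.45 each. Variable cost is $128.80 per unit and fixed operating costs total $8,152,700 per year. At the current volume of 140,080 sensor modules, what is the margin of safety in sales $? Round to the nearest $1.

Each unit contributes $271.45 − $128.80 = $142.65. Break-even units = $8,152,700 ÷ $142.65 = 57,151.77; break-even revenue = 57,151.77 × $271.45 = $15,513,847.98.
Actual sales revenue = 140,080 × $271.45 = $38,024,716.00.
Margin of safety = $38,024,716.00 − $15,513,847.98 = $22,510,868.

$22,510,868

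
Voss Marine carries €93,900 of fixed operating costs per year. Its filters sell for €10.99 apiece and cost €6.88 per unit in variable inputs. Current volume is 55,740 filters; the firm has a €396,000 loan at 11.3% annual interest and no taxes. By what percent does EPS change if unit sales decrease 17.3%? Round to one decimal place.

-43.8%

Contribution at this volume is 55,740 × €4.11 = €229,091.40.
EBIT = €229,091.40 − €93,900 = €135,191.40.
Interest = €44,748.00, so EBIT − I = €90,443.40.
Degree of combined leverage = contribution ÷ (EBIT − I) = €229,091.40 ÷ €90,443.40 = 2.5330.
EPS therefore changes by 2.5330 × (-17.3%) = -43.8%.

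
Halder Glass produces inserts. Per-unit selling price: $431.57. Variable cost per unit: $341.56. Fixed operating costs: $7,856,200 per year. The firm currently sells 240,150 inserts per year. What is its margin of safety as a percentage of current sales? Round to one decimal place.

Contribution margin per unit = $431.57 − $341.56 = $90.01. Break-even units = $7,856,200 ÷ $90.01 = 87,281.41; break-even revenue = 87,281.41 × $431.57 = $37,668,039.48.
Actual sales revenue = 240,150 × $431.57 = $103,641,535.50.
Margin of safety = ($103,641,535.50 − $37,668,039.48) ÷ $103,641,535.50 = 63.7%.

63.7%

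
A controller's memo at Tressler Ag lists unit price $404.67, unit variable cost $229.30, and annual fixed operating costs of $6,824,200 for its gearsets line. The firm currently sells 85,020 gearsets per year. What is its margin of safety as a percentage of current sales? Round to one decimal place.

54.2%

Contribution margin per unit = $404.67 − $229.30 = $175.37. Break-even units = $6,824,200 ÷ $175.37 = 38,913.16; break-even revenue = 38,913.16 × $404.67 = $15,746,986.45.
Current sales = 85,020 × $404.67 = $34,405,043.40.
Margin of safety = ($34,405,043.40 − $15,746,986.45) ÷ $34,405,043.40 = 54.2%.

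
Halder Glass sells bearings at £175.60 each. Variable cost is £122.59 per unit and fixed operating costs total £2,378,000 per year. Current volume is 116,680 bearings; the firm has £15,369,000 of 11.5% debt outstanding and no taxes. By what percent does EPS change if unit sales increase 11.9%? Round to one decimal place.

+36.1%

At 116,680 units, contribution = 116,680 × £53.01 = £6,185,206.80.
Subtracting fixed costs: EBIT = £6,185,206.80 − £2,378,000 = £3,807,206.80.
After interest of £1,767,435.00, pre-tax earnings = £2,039,771.80.
DCL = total CM / (EBIT − I) = £6,185,206.80 / £2,039,771.80 = 3.0323.
%ΔEPS = DCL × %ΔSales = 3.0323 × +11.9% = +36.1%.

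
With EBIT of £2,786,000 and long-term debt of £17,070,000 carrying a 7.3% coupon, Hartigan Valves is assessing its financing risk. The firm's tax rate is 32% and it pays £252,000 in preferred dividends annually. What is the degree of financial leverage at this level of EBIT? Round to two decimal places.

Interest = £1,246,110.00.
Preferred dividends grossed up pre-tax: £252,000 / (1 − 0.32) = £370,588.24.
DFL = EBIT ÷ [EBIT − I − D_p/(1−t)] = £2,786,000 ÷ [£2,786,000 − £1,246,110.00 − £370,588.24] = £2,786,000 ÷ £1,169,301.76 = 2.3826.

2.38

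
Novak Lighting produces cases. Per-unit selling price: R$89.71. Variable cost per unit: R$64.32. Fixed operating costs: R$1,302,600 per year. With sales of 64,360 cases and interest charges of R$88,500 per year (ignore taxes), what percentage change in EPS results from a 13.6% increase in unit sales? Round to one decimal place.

+91.5%

Contribution at this volume is 64,360 × R$25.39 = R$1,634,100.40.
Subtracting fixed costs: EBIT = R$1,634,100.40 − R$1,302,600 = R$331,500.40.
After interest of R$88,500.00, pre-tax earnings = R$243,000.40.
DCL = total CM / (EBIT − I) = R$1,634,100.40 / R$243,000.40 = 6.7247.
EPS therefore changes by 6.7247 × (+13.6%) = +91.5%.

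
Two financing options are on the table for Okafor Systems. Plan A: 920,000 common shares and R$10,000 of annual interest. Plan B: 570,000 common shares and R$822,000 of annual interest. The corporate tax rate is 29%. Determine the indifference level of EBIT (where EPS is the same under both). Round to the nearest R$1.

R$2,144,400

Set EPS_A = EPS_B: (EBIT − R$10,000)(1 − 0.29) ÷ 920,000 = (EBIT − R$822,000)(1 − 0.29) ÷ 570,000.
The (1 − t) factor cancels: (EBIT − 10,000) × 570,000 = (EBIT − 822,000) × 920,000.
Solving, EBIT = (822,000·920,000 − 10,000·570,000) / (920,000 − 570,000) = 750,540,000,000 / 350,000 = 2,144,400.00.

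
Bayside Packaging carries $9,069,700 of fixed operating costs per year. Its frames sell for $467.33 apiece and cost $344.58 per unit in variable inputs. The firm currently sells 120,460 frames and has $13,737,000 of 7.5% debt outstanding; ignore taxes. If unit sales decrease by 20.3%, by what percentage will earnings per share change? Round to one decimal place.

-64.0%

At 120,460 units, contribution = 120,460 × $122.75 = $14,786,465.00.
EBIT = $14,786,465.00 − $9,069,700 = $5,716,765.00.
Interest = $1,030,275.00, so EBIT − I = $4,686,490.00.
DCL = total CM / (EBIT − I) = $14,786,465.00 / $4,686,490.00 = 3.1551.
%ΔEPS = DCL × %ΔSales = 3.1551 × -20.3% = -64.0%.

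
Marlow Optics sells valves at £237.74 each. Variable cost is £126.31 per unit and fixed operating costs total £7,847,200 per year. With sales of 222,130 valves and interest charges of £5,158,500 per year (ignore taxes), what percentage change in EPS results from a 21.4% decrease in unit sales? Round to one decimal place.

-45.1%

Total contribution margin = 222,130 × £111.43 = £24,751,945.90.
Operating income = contribution − fixed costs = £24,751,945.90 − £7,847,200 = £16,904,745.90.
After interest of £5,158,500.00, pre-tax earnings = £11,746,245.90.
Degree of combined leverage = contribution ÷ (EBIT − I) = £24,751,945.90 ÷ £11,746,245.90 = 2.1072.
%ΔEPS = DCL × %ΔSales = 2.1072 × -21.4% = -45.1%.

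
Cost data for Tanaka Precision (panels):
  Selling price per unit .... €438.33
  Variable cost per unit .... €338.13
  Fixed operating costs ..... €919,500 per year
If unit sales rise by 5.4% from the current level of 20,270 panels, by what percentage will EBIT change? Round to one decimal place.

Contribution at this volume is 20,270 × €100.20 = €2,031,054.00.
Operating income = contribution − fixed costs = €2,031,054.00 − €919,500 = €1,111,554.00.
So DOL = total CM / EBIT = €2,031,054.00 / €1,111,554.00 = 1.8272.
Operating income changes by 1.8272 × +5.4% = +9.9%.

+9.9%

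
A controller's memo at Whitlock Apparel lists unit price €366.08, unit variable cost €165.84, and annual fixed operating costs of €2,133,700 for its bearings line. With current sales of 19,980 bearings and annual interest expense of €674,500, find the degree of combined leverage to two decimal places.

At 19,980 units, contribution = 19,980 × €200.24 = €4,000,795.20.
Operating income = contribution − fixed costs = €4,000,795.20 − €2,133,700 = €1,867,095.20. Interest = €674,500.00, so EBIT − I = €1,192,595.20.
DCL = contribution ÷ (EBIT − I) = €4,000,795.20 ÷ €1,192,595.20 = 3.3547.

3.35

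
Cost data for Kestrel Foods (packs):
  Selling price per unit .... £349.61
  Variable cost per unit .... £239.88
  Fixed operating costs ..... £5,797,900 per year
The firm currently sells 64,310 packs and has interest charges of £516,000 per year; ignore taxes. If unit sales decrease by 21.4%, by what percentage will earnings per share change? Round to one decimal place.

-203.3%

At 64,310 units, contribution = 64,310 × £109.73 = £7,056,736.30.
Operating income = contribution − fixed costs = £7,056,736.30 − £5,797,900 = £1,258,836.30.
After interest of £516,000.00, pre-tax earnings = £742,836.30.
DCL = total CM / (EBIT − I) = £7,056,736.30 / £742,836.30 = 9.4997.
EPS therefore changes by 9.4997 × (-21.4%) = -203.3%.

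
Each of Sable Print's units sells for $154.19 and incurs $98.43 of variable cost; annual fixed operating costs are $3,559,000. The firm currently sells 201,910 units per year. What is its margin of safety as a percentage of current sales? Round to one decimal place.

Each unit contributes $154.19 − $98.43 = $55.76. Break-even units = $3,559,000 ÷ $55.76 = 63,827.12; break-even revenue = 63,827.12 × $154.19 = $9,841,503.05.
Actual sales revenue = 201,910 × $154.19 = $31,132,502.90.
Margin of safety = ($31,132,502.90 − $9,841,503.05) ÷ $31,132,502.90 = 68.4%.

68.4%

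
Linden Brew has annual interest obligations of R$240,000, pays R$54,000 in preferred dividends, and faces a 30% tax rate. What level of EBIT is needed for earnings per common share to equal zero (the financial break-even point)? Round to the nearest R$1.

Preferred dividends are paid after tax, so their pre-tax equivalent is R$54,000 ÷ (1 − 0.30) = R$77,142.86.
Financial break-even EBIT = interest + D_p ÷ (1 − t) = R$240,000 + R$77,142.86 = R$317,142.86.

R$317,143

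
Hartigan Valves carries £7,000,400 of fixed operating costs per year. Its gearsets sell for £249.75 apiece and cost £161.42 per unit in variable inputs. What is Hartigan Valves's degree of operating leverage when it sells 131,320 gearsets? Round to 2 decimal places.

2.52

Contribution at this volume is 131,320 × £88.33 = £11,599,495.60.
Subtracting fixed costs: EBIT = £11,599,495.60 − £7,000,400 = £4,599,095.60.
DOL = contribution ÷ EBIT = £11,599,495.60 ÷ £4,599,095.60 = 2.5221.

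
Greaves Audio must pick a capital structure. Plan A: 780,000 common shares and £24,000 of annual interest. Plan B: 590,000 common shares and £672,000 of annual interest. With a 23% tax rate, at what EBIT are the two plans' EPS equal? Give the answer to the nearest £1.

Set EPS_A = EPS_B: (EBIT − £24,000)(1 − 0.23) ÷ 780,000 = (EBIT − £672,000)(1 − 0.23) ÷ 590,000.
The (1 − t) factor cancels: (EBIT − 24,000) × 590,000 = (EBIT − 672,000) × 780,000.
EBIT × (780,000 − 590,000) = 672,000 × 780,000 − 24,000 × 590,000 = 510,000,000,000, so EBIT = 510,000,000,000 ÷ 190,000 = 2,684,210.53.

£2,684,211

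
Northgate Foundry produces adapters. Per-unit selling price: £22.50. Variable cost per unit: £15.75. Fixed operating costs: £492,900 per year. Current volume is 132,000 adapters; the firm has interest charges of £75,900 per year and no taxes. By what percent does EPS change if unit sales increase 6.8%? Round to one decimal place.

Total contribution margin = 132,000 × £6.75 = £891,000.00.
EBIT = £891,000.00 − £492,900 = £398,100.00.
After interest of £75,900.00, pre-tax earnings = £322,200.00.
DCL = total CM / (EBIT − I) = £891,000.00 / £322,200.00 = 2.7654.
%ΔEPS = DCL × %ΔSales = 2.7654 × +6.8% = +18.8%.

+18.8%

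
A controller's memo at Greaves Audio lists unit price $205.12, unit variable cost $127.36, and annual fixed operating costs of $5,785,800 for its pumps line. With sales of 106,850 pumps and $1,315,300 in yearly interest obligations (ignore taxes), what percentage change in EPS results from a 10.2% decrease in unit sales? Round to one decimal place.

At 106,850 units, contribution = 106,850 × $77.76 = $8,308,656.00.
Subtracting fixed costs: EBIT = $8,308,656.00 − $5,785,800 = $2,522,856.00.
After interest of $1,315,300.00, pre-tax earnings = $1,207,556.00.
DCL = total CM / (EBIT − I) = $8,308,656.00 / $1,207,556.00 = 6.8806.
%ΔEPS = DCL × %ΔSales = 6.8806 × -10.2% = -70.2%.

-70.2%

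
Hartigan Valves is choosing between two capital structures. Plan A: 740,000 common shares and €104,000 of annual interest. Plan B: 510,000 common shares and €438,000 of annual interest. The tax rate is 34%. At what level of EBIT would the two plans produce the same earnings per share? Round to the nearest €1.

Set EPS_A = EPS_B: (EBIT − €104,000)(1 − 0.34) ÷ 740,000 = (EBIT − €438,000)(1 − 0.34) ÷ 510,000.
The (1 − t) factor cancels: (EBIT − 104,000) × 510,000 = (EBIT − 438,000) × 740,000.
EBIT × (740,000 − 510,000) = 438,000 × 740,000 − 104,000 × 510,000 = 271,080,000,000, so EBIT = 271,080,000,000 ÷ 230,000 = 1,178,608.70.

€1,178,609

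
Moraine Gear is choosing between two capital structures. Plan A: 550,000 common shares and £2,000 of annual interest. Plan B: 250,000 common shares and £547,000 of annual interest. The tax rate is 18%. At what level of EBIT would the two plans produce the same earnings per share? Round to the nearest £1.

At indifference, (EBIT − 2,000)(1 − t)/550,000 = (EBIT − 547,000)(1 − t)/250,000.
The (1 − t) factor cancels: (EBIT − 2,000) × 250,000 = (EBIT − 547,000) × 550,000.
EBIT × (550,000 − 250,000) = 547,000 × 550,000 − 2,000 × 250,000 = 300,350,000,000, so EBIT = 300,350,000,000 ÷ 300,000 = 1,001,166.67.

£1,001,167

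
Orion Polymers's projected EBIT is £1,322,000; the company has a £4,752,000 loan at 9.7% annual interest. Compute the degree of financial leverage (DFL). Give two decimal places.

1.54

Interest = £460,944.00.
DFL = EBIT ÷ (EBIT − I) = £1,322,000 ÷ (£1,322,000 − £460,944.00) = £1,322,000 ÷ £861,056.00 = 1.5353.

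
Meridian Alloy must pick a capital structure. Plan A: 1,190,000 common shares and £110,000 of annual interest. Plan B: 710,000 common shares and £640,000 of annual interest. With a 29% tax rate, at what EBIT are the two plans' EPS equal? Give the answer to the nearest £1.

Set EPS_A = EPS_B: (EBIT − £110,000)(1 − 0.29) ÷ 1,190,000 = (EBIT − £640,000)(1 − 0.29) ÷ 710,000.
Cancelling (1 − t) and cross-multiplying: 710,000·(EBIT − 110,000) = 1,190,000·(EBIT − 640,000).
Solving, EBIT = (640,000·1,190,000 − 110,000·710,000) / (1,190,000 − 710,000) = 683,500,000,000 / 480,000 = 1,423,958.33.

£1,423,958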